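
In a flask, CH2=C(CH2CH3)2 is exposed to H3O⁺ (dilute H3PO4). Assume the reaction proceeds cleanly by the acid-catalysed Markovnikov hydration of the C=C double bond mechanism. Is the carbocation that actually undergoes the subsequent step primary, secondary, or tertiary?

Step 1: The π electrons of the C=C bond attack a proton of H3O⁺; Markovnikov addition places the new C–H on the less-substituted alkene carbon, so the positive charge ends up on the more-substituted carbon — a tertiary carbocation. H2O is released.
No single 1,2-shift to an adjacent carbon would give a more-substituted cation, so no rearrangement occurs.

tertiary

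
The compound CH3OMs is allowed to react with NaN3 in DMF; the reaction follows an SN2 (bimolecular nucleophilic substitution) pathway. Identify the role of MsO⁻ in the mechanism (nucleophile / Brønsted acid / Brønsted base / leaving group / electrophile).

Step 1: Backside attack by N3⁻ on the carbon bearing the mesylate: the new C–N bond forms as the C–O bond breaks, with Walden inversion at carbon.
MsO⁻ departs with both electrons of the breaking σ-bond — that is the definition of a leaving group.

leaving group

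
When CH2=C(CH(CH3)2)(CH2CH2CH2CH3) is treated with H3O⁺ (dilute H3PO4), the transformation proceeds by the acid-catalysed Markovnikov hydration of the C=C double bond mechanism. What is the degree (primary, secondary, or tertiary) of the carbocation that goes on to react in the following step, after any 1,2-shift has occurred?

Step 1: Electrophilic addition begins with the π(C=C) electrons forming a bond to the proton of H3O⁺. Following Markovnikov's rule, the resulting cation is tertiary. H2O is released.
No single 1,2-shift to an adjacent carbon would give a more-substituted cation, so no rearrangement occurs.

tertiary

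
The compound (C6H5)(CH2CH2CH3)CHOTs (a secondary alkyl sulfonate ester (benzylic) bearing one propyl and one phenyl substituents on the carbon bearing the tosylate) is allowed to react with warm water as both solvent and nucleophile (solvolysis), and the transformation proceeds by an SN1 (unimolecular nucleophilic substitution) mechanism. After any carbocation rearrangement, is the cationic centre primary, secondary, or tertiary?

Step 1: The C–O bond breaks with both electrons going to the tosylate; TsO⁻ leaves and a secondary carbocation remains.
No single 1,2-shift to an adjacent carbon would give a more-substituted cation, so no rearrangement occurs.

secondary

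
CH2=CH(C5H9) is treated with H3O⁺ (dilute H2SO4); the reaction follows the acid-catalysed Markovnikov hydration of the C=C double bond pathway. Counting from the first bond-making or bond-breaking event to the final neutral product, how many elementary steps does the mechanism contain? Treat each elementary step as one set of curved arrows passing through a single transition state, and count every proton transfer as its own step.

Step 1: The π electrons of the C=C bond attack a proton of H3O⁺; Markovnikov addition places the new C–H on the less-substituted alkene carbon, so the positive charge ends up on the more-substituted carbon — a secondary carbocation. H2O is released.
Step 2: A hydride (H with its bonding pair) migrates from the adjacent cyclopentyl carbon to the cationic centre — a 1,2-hydride shift — upgrading the secondary cation to a tertiary one.
Step 3: A lone pair on the oxygen of H2O attacks the carbocation, forming a C–O bond and an oxonium ion (a protonated alcohol).
Step 4: Deprotonation of the oxonium ion by a water molecule delivers the neutral alcohol and regenerates the acid catalyst.
Total: 4 elementary steps.

4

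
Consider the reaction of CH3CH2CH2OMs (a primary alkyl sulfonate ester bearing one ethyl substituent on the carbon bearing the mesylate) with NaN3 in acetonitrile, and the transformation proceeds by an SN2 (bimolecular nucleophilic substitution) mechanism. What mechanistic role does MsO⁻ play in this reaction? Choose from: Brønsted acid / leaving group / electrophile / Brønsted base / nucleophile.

Step 1: The azide nucleophile donates a lone pair from N to the α-carbon in a backside attack; simultaneously the C–O σ-bond breaks and both of its electrons leave with MsO⁻. One concerted step with inversion of configuration.
MsO⁻ departs with both electrons of the breaking σ-bond — that is the definition of a leaving group.

leaving group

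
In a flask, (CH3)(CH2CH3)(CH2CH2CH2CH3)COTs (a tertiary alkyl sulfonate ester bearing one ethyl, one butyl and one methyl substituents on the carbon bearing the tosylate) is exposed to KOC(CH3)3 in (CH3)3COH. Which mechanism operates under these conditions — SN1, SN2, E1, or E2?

Conditions: a strong/bulky base with a tertiary substrate bearing a β-hydrogen.
These conditions are the textbook signature of the E2 pathway.
A strong (often hindered) base removes a β-H in concert with loss of the leaving group — bimolecular elimination.

E2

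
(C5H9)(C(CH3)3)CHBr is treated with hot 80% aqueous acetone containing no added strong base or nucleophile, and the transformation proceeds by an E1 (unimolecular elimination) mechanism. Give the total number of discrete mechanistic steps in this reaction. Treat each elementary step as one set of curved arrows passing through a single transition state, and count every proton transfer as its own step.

Step 1: Unassisted departure of Br⁻ (taking the C–Br bonding pair) generates a secondary carbocation.
Step 2: A 1,2-hydride shift from the adjacent cyclopentyl carbon moves the positive charge from the secondary centre to an adjacent carbon, generating a more stable tertiary carbocation.
Step 3: A weak base (a water molecule from the solvent) removes a proton from a carbon adjacent to the cationic centre; the electrons of that C–H bond become the new π(C=C) bond, giving the alkene.
Total: 3 elementary steps.

3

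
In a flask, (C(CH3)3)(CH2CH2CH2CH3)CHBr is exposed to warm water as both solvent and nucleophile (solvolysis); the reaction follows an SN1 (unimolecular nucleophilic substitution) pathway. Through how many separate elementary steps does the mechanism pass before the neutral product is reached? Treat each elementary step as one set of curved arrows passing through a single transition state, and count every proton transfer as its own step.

4

Step 1: Rate-determining heterolysis of the C–Br bond gives Br⁻ and a secondary carbocation.
Step 2: A methyl group with its bonding pair migrates from the adjacent tert-butyl carbon to the cationic centre — a 1,2-methyl shift — upgrading the secondary cation to a tertiary one.
Step 3: A lone pair on the oxygen of H2O attacks the carbocation, forming a new C–O σ-bond and an oxonium ion.
Step 4: A second solvent molecule removes the proton on oxygen, giving the neutral alcohol product.
Total: 4 elementary steps.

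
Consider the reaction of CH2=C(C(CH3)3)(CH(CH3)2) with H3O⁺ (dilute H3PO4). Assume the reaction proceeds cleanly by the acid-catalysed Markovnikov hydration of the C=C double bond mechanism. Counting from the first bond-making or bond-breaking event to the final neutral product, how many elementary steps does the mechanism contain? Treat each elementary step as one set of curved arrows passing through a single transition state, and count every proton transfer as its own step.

Step 1: Protonation of the alkene by H3O⁺: the π bond acts as the nucleophile and picks up H⁺, giving the more stable (Markovnikov) tertiary carbocation. H2O is released.
(No 1,2-shift: no single shift to an adjacent carbon would give a more stable cation.)
Step 2: Nucleophilic capture of the cation by H2O produces the protonated alcohol (an oxonium ion).
Step 3: Deprotonation of the oxonium ion by a water molecule delivers the neutral alcohol and regenerates the acid catalyst.
Total: 3 elementary steps.

3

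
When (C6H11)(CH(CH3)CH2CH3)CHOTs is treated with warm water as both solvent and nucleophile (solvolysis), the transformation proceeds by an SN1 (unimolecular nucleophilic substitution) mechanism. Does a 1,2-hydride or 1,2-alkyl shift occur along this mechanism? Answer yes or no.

The first-formed carbocation is secondary.
The adjacent sec-butyl carbon already bears 2 other carbon substituents and has a hydrogen to migrate; after a 1,2-hydride shift from that carbon the positive charge sits on a tertiary centre.
Tertiary is more stable than secondary, so the shift occurs.

yes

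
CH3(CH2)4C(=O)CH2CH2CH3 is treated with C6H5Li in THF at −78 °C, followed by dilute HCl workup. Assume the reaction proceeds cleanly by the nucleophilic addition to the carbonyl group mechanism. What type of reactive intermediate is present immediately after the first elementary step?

tetrahedral alkoxide intermediate

Step 1: Nucleophilic addition: the carbanion-like carbon of C6H5Li adds to the carbonyl carbon, pushing the π(C=O) electron pair onto oxygen and giving a tetrahedral alkoxide.
After step 1 the species present is a tetrahedral alkoxide intermediate.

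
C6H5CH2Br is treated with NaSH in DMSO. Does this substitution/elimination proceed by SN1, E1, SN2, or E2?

SN2

Conditions: a primary substrate with a strong nucleophile in the polar aprotic solvent DMSO.
These conditions are the textbook signature of the SN2 pathway.
An unhindered substrate with a strong nucleophile in a polar aprotic solvent favours one-step backside displacement.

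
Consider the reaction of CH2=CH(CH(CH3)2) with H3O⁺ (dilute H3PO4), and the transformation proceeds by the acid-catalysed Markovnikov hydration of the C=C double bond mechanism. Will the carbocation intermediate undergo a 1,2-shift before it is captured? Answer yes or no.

The first-formed carbocation is secondary.
The adjacent isopropyl carbon already bears 2 other carbon substituents and has a hydrogen to migrate; after a 1,2-hydride shift from that carbon the positive charge sits on a tertiary centre.
Tertiary is more stable than secondary, so the shift occurs.

yes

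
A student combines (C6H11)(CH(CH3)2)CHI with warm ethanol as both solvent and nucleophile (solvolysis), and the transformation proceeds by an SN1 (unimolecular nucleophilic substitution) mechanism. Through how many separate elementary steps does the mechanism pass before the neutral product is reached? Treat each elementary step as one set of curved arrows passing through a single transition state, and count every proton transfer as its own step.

4

Step 1: The C–I bond breaks with both electrons going to the iodide; I⁻ leaves and a secondary carbocation remains.
Step 2: A hydride (H with its bonding pair) migrates from the adjacent cyclohexyl carbon to the cationic centre — a 1,2-hydride shift — upgrading the secondary cation to a tertiary one.
Step 3: CH3CH2OH donates an oxygen lone pair into the empty p orbital of the cation, giving a protonated ether (an oxonium ion).
Step 4: Proton transfer from the O–H of the oxonium ion to a solvent molecule delivers the neutral ether.
Total: 4 elementary steps.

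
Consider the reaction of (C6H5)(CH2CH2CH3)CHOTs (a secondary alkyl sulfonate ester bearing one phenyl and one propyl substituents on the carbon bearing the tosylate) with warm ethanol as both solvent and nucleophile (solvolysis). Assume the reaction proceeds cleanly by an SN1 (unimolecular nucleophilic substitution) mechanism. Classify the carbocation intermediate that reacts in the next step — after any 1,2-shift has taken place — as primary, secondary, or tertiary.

secondary

Step 1: Unassisted departure of TsO⁻ (taking the C–O bonding pair) generates a secondary carbocation.
No single 1,2-shift to an adjacent carbon would give a more-substituted cation, so no rearrangement occurs.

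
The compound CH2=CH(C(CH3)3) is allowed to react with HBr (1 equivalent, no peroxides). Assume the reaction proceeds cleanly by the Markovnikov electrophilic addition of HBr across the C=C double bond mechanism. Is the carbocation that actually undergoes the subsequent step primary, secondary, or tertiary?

Step 1: The π electrons of the C=C bond attack a proton of HBr; Markovnikov addition places the new C–H on the less-substituted alkene carbon, so the positive charge ends up on the more-substituted carbon — a secondary carbocation. The H–Br bond breaks heterolytically, releasing Br⁻.
Step 2: A 1,2-methyl shift from the adjacent tert-butyl carbon moves the positive charge from the secondary centre to an adjacent carbon, generating a more stable tertiary carbocation.
The cation rearranges from secondary to tertiary via a 1,2-methyl shift from the adjacent tert-butyl carbon; the tertiary cation is what reacts next.

tertiary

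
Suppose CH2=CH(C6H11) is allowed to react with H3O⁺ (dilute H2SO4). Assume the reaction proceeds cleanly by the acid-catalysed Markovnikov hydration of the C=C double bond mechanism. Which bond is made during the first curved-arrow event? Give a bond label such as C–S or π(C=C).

C–H

Step 1: Electrophilic addition begins with the π(C=C) electrons forming a bond to the proton of H3O⁺. Following Markovnikov's rule, the resulting cation is secondary. H2O is released.
The bond formed in this step is the C–H bond.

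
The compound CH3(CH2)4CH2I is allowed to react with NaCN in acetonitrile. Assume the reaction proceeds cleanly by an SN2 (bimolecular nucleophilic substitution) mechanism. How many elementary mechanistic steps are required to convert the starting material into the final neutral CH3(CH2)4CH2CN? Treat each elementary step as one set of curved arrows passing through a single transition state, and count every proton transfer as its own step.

Step 1: Backside attack by CN⁻ on the carbon bearing the iodide: the new C–C bond forms as the C–I bond breaks, with Walden inversion at carbon.
Total: 1 elementary step.

1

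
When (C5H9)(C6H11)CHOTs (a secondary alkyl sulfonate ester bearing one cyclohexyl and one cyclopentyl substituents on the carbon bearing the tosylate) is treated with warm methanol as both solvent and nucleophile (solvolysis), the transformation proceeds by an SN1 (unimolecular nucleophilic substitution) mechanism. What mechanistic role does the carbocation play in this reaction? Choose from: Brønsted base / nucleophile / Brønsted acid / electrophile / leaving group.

Step 3: Nucleophilic capture: the oxygen of CH3OH bonds to the cationic carbon, producing an oxonium-ion intermediate.
The carbocation accepts an electron pair into an empty or π* orbital — it is the electrophile.

electrophile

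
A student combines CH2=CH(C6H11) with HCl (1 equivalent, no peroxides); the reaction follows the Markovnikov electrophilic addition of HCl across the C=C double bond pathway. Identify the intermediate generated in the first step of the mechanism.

Step 1: Electrophilic addition begins with the π(C=C) electrons forming a bond to the proton of HCl. Following Markovnikov's rule, the resulting cation is secondary. The H–Cl bond breaks heterolytically, releasing Cl⁻.
After step 1 the species present is a secondary carbocation.

secondary carbocation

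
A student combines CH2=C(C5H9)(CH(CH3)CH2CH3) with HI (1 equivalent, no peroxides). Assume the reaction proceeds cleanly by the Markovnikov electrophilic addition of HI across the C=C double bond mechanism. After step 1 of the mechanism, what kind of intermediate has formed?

Step 1: The π electrons of the C=C bond attack a proton of HI; Markovnikov addition places the new C–H on the less-substituted alkene carbon, so the positive charge ends up on the more-substituted carbon — a tertiary carbocation. The H–I bond breaks heterolytically, releasing I⁻.
After step 1 the species present is a tertiary carbocation.

tertiary carbocation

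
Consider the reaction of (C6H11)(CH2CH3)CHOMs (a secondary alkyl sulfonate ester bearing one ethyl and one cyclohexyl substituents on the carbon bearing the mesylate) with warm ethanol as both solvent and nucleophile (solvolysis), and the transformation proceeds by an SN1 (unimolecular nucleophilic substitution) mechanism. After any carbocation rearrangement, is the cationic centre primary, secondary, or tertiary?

Step 1: The C–O bond breaks with both electrons going to the mesylate; MsO⁻ leaves and a secondary carbocation remains.
Step 2: A hydride (H with its bonding pair) migrates from the adjacent cyclohexyl carbon to the cationic centre — a 1,2-hydride shift — upgrading the secondary cation to a tertiary one.
The cation rearranges from secondary to tertiary via a 1,2-hydride shift from the adjacent cyclohexyl carbon; the tertiary cation is what reacts next.

tertiary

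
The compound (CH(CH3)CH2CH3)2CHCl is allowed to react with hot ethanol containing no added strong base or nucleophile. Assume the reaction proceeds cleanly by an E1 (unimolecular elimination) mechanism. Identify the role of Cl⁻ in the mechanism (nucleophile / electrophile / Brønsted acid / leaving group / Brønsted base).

Step 1: Unassisted departure of Cl⁻ (taking the C–Cl bonding pair) generates a secondary carbocation.
Cl⁻ departs with both electrons of the breaking σ-bond — that is the definition of a leaving group.

leaving group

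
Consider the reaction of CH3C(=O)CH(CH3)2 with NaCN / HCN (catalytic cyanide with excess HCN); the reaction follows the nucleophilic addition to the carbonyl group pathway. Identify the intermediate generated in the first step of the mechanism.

tetrahedral alkoxide intermediate

Step 1: CN⁻ attacks the sp² carbonyl carbon; the C=O π bond breaks and the electrons end up as a lone pair on the alkoxide oxygen of the tetrahedral intermediate.
After step 1 the species present is a tetrahedral alkoxide intermediate.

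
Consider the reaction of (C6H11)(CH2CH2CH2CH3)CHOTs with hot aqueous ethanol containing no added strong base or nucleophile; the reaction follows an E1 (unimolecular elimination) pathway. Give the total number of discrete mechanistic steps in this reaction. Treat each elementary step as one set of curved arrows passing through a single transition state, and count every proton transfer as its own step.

Step 1: Rate-determining heterolysis of the C–O bond gives TsO⁻ and a secondary carbocation.
Step 2: Carbocation rearrangement: a 1,2-hydride shift from the adjacent cyclohexyl carbon converts the initially-formed secondary cation into the more stable tertiary cation.
Step 3: Loss of a β-proton to a water (or ethanol) molecule of the solvent: the C–H bonding pair collapses toward the cationic carbon to form the C=C π bond, yielding the alkene.
Total: 3 elementary steps.

3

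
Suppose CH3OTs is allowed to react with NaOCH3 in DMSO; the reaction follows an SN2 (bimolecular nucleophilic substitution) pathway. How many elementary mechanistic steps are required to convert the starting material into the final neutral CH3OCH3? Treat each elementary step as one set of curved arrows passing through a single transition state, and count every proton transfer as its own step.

1

Step 1: The methoxide nucleophile donates a lone pair from O to the α-carbon in a backside attack; simultaneously the C–O σ-bond breaks and both of its electrons leave with TsO⁻. One concerted step with inversion of configuration.
Total: 1 elementary step.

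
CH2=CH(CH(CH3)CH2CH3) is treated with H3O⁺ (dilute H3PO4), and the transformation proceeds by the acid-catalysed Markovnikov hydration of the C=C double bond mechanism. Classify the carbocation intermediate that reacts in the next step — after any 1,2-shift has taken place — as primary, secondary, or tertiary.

Step 1: The π electrons of the C=C bond attack a proton of H3O⁺; Markovnikov addition places the new C–H on the less-substituted alkene carbon, so the positive charge ends up on the more-substituted carbon — a secondary carbocation. H2O is released.
Step 2: A 1,2-hydride shift from the adjacent sec-butyl carbon moves the positive charge from the secondary centre to an adjacent carbon, generating a more stable tertiary carbocation.
The cation rearranges from secondary to tertiary via a 1,2-hydride shift from the adjacent sec-butyl carbon; the tertiary cation is what reacts next.

tertiary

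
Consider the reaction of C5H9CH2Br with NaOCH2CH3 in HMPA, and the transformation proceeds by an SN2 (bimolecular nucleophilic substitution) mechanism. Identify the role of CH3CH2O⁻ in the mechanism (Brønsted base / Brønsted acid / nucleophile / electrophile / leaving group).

nucleophile

Step 1: The ethoxide nucleophile donates a lone pair from O to the α-carbon in a backside attack; simultaneously the C–Br σ-bond breaks and both of its electrons leave with Br⁻. One concerted step with inversion of configuration.
CH3CH2O⁻ donates an electron pair to form a new σ-bond to carbon — it is the nucleophile.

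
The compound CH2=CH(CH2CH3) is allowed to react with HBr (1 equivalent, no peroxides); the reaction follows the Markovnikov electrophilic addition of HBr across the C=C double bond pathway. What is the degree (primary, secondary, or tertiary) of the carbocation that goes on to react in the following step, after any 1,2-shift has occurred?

secondary

Step 1: The π electrons of the C=C bond attack a proton of HBr; Markovnikov addition places the new C–H on the less-substituted alkene carbon, so the positive charge ends up on the more-substituted carbon — a secondary carbocation. The H–Br bond breaks heterolytically, releasing Br⁻.
No single 1,2-shift to an adjacent carbon would give a more-substituted cation, so no rearrangement occurs.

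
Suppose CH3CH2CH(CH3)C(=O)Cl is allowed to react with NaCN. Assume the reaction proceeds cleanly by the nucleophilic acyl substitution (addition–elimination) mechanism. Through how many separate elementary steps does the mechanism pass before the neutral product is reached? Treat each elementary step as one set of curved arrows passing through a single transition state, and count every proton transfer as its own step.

Step 1: CN⁻ adds to the carbonyl carbon; the C=O π electrons shift onto oxygen and a tetrahedral alkoxide intermediate forms.
Step 2: Collapse of the tetrahedral intermediate: the alkoxide oxygen pushes its lone pair back to re-form C=O while Cl⁻ leaves.
Total: 2 elementary steps.

2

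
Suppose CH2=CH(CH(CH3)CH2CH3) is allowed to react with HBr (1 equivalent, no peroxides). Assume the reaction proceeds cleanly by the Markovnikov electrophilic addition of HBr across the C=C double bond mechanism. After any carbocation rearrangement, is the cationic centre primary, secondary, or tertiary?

Step 1: Electrophilic addition begins with the π(C=C) electrons forming a bond to the proton of HBr. Following Markovnikov's rule, the resulting cation is secondary. The H–Br bond breaks heterolytically, releasing Br⁻.
Step 2: Carbocation rearrangement: a 1,2-hydride shift from the adjacent sec-butyl carbon converts the initially-formed secondary cation into the more stable tertiary cation.
The cation rearranges from secondary to tertiary via a 1,2-hydride shift from the adjacent sec-butyl carbon; the tertiary cation is what reacts next.

tertiary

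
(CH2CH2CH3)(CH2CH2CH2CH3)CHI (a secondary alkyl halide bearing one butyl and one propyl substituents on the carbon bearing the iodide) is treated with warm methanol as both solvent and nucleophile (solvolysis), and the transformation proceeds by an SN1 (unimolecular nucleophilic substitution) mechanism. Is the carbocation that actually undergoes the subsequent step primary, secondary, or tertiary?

Step 1: Rate-determining heterolysis of the C–I bond gives I⁻ and a secondary carbocation.
No single 1,2-shift to an adjacent carbon would give a more-substituted cation, so no rearrangement occurs.

secondary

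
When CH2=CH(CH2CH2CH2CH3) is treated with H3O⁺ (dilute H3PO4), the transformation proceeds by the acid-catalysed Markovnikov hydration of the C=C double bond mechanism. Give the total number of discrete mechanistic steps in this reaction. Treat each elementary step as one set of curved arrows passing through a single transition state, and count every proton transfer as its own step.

Step 1: Protonation of the alkene by H3O⁺: the π bond acts as the nucleophile and picks up H⁺, giving the more stable (Markovnikov) secondary carbocation. H2O is released.
(No 1,2-shift: no single shift to an adjacent carbon would give a more stable cation.)
Step 2: Water acts as the nucleophile: an oxygen lone pair bonds to the cationic carbon, giving an oxonium-ion intermediate.
Step 3: H2O removes a proton from the oxonium oxygen, regenerating H3O⁺ and giving the neutral alcohol.
Total: 3 elementary steps.

3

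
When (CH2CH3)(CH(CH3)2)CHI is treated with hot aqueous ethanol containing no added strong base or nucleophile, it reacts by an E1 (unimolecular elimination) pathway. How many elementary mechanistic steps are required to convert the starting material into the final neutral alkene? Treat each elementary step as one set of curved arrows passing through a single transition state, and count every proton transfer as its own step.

Step 1: The C–I bond breaks with both electrons going to the iodide; I⁻ leaves and a secondary carbocation remains.
Step 2: A 1,2-hydride shift from the adjacent isopropyl carbon moves the positive charge from the secondary centre to an adjacent carbon, generating a more stable tertiary carbocation.
Step 3: A water (or ethanol) molecule (solvent) deprotonates a β-carbon; as the C–H bond breaks, those electrons form the new alkene π bond.
Total: 3 elementary steps.

3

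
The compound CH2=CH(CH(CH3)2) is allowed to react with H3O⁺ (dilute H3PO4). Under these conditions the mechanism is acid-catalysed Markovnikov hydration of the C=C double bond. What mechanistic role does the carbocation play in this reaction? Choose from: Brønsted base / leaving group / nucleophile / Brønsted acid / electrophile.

electrophile

Step 3: Nucleophilic capture of the cation by H2O produces the protonated alcohol (an oxonium ion).
The carbocation accepts an electron pair into an empty or π* orbital — it is the electrophile.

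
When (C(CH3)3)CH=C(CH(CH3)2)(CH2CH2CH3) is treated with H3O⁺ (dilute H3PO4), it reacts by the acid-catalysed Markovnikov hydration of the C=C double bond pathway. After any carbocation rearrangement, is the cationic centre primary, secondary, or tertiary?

Step 1: Electrophilic addition begins with the π(C=C) electrons forming a bond to the proton of H3O⁺. Following Markovnikov's rule, the resulting cation is tertiary. H2O is released.
No single 1,2-shift to an adjacent carbon would give a more-substituted cation, so no rearrangement occurs.

tertiary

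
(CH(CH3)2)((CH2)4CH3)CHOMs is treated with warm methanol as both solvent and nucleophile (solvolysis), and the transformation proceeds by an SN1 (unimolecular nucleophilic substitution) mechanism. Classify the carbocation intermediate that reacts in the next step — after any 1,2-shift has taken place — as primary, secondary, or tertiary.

tertiary

Step 1: Rate-determining heterolysis of the C–O bond gives MsO⁻ and a secondary carbocation.
Step 2: A 1,2-hydride shift from the adjacent isopropyl carbon moves the positive charge from the secondary centre to an adjacent carbon, generating a more stable tertiary carbocation.
The cation rearranges from secondary to tertiary via a 1,2-hydride shift from the adjacent isopropyl carbon; the tertiary cation is what reacts next.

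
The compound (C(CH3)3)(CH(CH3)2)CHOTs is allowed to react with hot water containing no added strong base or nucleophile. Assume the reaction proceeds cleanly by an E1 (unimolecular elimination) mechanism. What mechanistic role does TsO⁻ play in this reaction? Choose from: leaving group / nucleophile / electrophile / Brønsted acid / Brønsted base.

Step 1: The C–O bond breaks with both electrons going to the tosylate; TsO⁻ leaves and a secondary carbocation remains.
TsO⁻ departs with both electrons of the breaking σ-bond — that is the definition of a leaving group.

leaving group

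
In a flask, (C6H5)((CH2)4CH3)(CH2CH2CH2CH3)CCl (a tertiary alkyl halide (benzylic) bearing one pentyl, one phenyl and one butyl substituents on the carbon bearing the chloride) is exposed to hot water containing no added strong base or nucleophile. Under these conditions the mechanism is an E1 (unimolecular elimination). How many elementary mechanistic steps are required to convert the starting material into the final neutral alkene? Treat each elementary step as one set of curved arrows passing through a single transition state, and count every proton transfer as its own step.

Step 1: Unassisted departure of Cl⁻ (taking the C–Cl bonding pair) generates a tertiary carbocation.
(No 1,2-shift: no single shift to an adjacent carbon would give a more stable cation.)
Step 2: A water molecule (solvent) deprotonates a β-carbon; as the C–H bond breaks, those electrons form the new alkene π bond.
Total: 2 elementary steps.

2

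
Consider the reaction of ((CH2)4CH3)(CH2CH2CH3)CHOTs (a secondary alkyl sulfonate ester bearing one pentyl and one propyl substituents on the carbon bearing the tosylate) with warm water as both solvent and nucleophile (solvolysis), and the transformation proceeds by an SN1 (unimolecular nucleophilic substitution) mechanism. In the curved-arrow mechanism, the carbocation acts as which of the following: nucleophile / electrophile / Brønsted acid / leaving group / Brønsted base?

electrophile

Step 2: A lone pair on the oxygen of H2O attacks the carbocation, forming a new C–O σ-bond and an oxonium ion.
The carbocation accepts an electron pair into an empty or π* orbital — it is the electrophile.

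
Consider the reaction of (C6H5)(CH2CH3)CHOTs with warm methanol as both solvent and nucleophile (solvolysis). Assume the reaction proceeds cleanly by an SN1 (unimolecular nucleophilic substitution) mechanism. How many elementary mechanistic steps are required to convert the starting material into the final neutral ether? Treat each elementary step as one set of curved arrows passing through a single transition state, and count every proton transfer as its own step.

Step 1: Unassisted departure of TsO⁻ (taking the C–O bonding pair) generates a secondary carbocation.
(No 1,2-shift: no single shift to an adjacent carbon would give a more stable cation.)
Step 2: CH3OH donates an oxygen lone pair into the empty p orbital of the cation, giving a protonated ether (an oxonium ion).
Step 3: A second solvent molecule removes the proton on oxygen, giving the neutral ether product.
Total: 3 elementary steps.

3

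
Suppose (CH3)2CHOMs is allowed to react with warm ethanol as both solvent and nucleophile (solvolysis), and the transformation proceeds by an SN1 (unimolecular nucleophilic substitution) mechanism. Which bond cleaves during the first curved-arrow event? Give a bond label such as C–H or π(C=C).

Step 1: The C–O bond breaks with both electrons going to the mesylate; MsO⁻ leaves and a secondary carbocation remains.
The bond broken in this step is the C–O bond.

C–O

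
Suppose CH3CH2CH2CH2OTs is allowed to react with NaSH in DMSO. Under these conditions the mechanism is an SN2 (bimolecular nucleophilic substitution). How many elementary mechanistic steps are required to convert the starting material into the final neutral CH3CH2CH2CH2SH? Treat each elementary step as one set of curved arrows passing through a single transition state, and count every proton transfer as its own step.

1

Step 1: Backside attack by HS⁻ on the carbon bearing the tosylate: the new C–S bond forms as the C–O bond breaks, with Walden inversion at carbon.
Total: 1 elementary step.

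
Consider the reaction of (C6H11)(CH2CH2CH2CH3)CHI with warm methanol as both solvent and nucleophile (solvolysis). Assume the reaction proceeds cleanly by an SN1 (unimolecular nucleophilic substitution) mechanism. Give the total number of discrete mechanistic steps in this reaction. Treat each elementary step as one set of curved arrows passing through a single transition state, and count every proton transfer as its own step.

Step 1: Unassisted departure of I⁻ (taking the C–I bonding pair) generates a secondary carbocation.
Step 2: Carbocation rearrangement: a 1,2-hydride shift from the adjacent cyclohexyl carbon converts the initially-formed secondary cation into the more stable tertiary cation.
Step 3: Nucleophilic capture: the oxygen of CH3OH bonds to the cationic carbon, producing an oxonium-ion intermediate.
Step 4: Proton transfer from the O–H of the oxonium ion to a solvent molecule delivers the neutral ether.
Total: 4 elementary steps.

4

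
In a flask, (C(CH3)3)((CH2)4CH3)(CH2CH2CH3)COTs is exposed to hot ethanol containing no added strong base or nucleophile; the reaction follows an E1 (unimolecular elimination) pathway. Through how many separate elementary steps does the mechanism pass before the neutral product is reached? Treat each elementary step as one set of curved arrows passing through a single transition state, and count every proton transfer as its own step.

Step 1: Ionisation: the C–O σ-bond cleaves heterolytically; both bonding electrons depart with TsO⁻, leaving a tertiary carbocation at the α-carbon.
(No 1,2-shift: no single shift to an adjacent carbon would give a more stable cation.)
Step 2: An ethanol molecule (solvent) deprotonates a β-carbon; as the C–H bond breaks, those electrons form the new alkene π bond.
Total: 2 elementary steps.

2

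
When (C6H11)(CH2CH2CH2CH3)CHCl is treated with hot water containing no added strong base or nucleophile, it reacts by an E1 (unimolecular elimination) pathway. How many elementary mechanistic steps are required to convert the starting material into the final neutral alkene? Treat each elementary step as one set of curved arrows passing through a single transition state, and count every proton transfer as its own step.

Step 1: Rate-determining heterolysis of the C–Cl bond gives Cl⁻ and a secondary carbocation.
Step 2: A hydride (H with its bonding pair) migrates from the adjacent cyclohexyl carbon to the cationic centre — a 1,2-hydride shift — upgrading the secondary cation to a tertiary one.
Step 3: A water molecule (solvent) deprotonates a β-carbon; as the C–H bond breaks, those electrons form the new alkene π bond.
Total: 3 elementary steps.

3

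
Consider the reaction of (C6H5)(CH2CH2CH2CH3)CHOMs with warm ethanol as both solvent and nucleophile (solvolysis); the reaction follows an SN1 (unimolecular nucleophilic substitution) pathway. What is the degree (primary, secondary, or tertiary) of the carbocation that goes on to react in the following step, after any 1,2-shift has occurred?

Step 1: The C–O bond breaks with both electrons going to the mesylate; MsO⁻ leaves and a secondary carbocation remains.
No single 1,2-shift to an adjacent carbon would give a more-substituted cation, so no rearrangement occurs.

secondary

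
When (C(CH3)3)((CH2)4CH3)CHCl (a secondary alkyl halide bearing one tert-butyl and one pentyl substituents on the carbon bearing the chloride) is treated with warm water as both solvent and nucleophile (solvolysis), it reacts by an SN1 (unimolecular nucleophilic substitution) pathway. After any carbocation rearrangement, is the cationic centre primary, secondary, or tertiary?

Step 1: Unassisted departure of Cl⁻ (taking the C–Cl bonding pair) generates a secondary carbocation.
Step 2: Carbocation rearrangement: a 1,2-methyl shift from the adjacent tert-butyl carbon converts the initially-formed secondary cation into the more stable tertiary cation.
The cation rearranges from secondary to tertiary via a 1,2-methyl shift from the adjacent tert-butyl carbon; the tertiary cation is what reacts next.

tertiary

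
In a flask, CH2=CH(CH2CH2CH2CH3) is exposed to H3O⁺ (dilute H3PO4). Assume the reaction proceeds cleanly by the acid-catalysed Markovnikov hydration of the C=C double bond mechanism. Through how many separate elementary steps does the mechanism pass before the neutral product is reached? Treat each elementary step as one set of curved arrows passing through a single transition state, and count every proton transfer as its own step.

Step 1: The π electrons of the C=C bond attack a proton of H3O⁺; Markovnikov addition places the new C–H on the less-substituted alkene carbon, so the positive charge ends up on the more-substituted carbon — a secondary carbocation. H2O is released.
(No 1,2-shift: no single shift to an adjacent carbon would give a more stable cation.)
Step 2: Nucleophilic capture of the cation by H2O produces the protonated alcohol (an oxonium ion).
Step 3: Proton transfer from the O–H of the oxonium ion to H2O completes the catalytic cycle and yields the alcohol.
Total: 3 elementary steps.

3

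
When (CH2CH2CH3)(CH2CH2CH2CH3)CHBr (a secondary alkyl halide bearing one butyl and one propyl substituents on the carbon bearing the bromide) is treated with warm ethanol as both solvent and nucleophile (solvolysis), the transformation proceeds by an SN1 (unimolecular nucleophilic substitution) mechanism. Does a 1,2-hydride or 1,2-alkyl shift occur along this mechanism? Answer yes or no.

The first-formed carbocation is secondary.
No single 1,2-shift to an adjacent carbon would produce a more-substituted cation than the one already present, so no rearrangement occurs.

no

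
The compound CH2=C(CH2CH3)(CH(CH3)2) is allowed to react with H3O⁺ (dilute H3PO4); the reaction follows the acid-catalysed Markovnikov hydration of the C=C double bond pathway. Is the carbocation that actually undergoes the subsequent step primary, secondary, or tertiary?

tertiary

Step 1: Electrophilic addition begins with the π(C=C) electrons forming a bond to the proton of H3O⁺. Following Markovnikov's rule, the resulting cation is tertiary. H2O is released.
No single 1,2-shift to an adjacent carbon would give a more-substituted cation, so no rearrangement occurs.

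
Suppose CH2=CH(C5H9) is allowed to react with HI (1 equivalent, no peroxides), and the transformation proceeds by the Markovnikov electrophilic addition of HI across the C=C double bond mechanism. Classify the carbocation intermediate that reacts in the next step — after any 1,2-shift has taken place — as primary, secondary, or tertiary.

tertiary

Step 1: Electrophilic addition begins with the π(C=C) electrons forming a bond to the proton of HI. Following Markovnikov's rule, the resulting cation is secondary. The H–I bond breaks heterolytically, releasing I⁻.
Step 2: Carbocation rearrangement: a 1,2-hydride shift from the adjacent cyclopentyl carbon converts the initially-formed secondary cation into the more stable tertiary cation.
The cation rearranges from secondary to tertiary via a 1,2-hydride shift from the adjacent cyclopentyl carbon; the tertiary cation is what reacts next.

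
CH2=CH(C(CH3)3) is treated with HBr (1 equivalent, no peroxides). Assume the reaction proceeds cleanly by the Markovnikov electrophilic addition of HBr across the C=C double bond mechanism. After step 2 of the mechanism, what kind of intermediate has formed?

tertiary carbocation

Step 1: The π electrons of the C=C bond attack a proton of HBr; Markovnikov addition places the new C–H on the less-substituted alkene carbon, so the positive charge ends up on the more-substituted carbon — a secondary carbocation. The H–Br bond breaks heterolytically, releasing Br⁻.
Step 2: A methyl group with its bonding pair migrates from the adjacent tert-butyl carbon to the cationic centre — a 1,2-methyl shift — upgrading the secondary cation to a tertiary one.
After step 2 the species present is a tertiary carbocation.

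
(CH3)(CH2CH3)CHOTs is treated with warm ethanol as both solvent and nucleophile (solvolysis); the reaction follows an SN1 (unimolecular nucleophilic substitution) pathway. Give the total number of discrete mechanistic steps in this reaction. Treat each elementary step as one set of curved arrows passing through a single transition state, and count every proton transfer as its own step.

Step 1: Unassisted departure of TsO⁻ (taking the C–O bonding pair) generates a secondary carbocation.
(No 1,2-shift: no single shift to an adjacent carbon would give a more stable cation.)
Step 2: Nucleophilic capture: the oxygen of CH3CH2OH bonds to the cationic carbon, producing an oxonium-ion intermediate.
Step 3: A second solvent molecule removes the proton on oxygen, giving the neutral ether product.
Total: 3 elementary steps.

3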